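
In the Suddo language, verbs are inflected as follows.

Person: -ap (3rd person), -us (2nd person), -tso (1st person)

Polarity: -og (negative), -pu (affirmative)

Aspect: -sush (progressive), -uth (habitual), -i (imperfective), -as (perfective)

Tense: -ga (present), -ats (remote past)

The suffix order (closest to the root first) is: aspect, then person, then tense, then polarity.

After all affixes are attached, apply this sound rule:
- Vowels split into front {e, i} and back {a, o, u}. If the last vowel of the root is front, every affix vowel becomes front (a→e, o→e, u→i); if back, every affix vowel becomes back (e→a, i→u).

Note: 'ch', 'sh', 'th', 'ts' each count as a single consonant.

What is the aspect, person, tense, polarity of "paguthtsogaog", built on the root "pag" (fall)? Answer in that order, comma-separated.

habitual, 1st person, present, negative

Segment: pag-uth-tso-ga-og.
aspect: -uth → habitual.
person: -tso → 1st person.
tense: -ga → present.
polarity: -og → negative.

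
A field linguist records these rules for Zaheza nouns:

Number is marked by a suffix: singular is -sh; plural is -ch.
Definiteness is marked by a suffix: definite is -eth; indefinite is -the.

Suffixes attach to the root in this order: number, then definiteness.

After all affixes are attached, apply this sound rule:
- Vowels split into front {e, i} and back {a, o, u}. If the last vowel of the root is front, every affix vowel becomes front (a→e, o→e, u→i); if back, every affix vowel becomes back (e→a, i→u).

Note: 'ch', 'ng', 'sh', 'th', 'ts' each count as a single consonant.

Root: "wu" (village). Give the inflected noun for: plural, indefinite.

Attach number plural -ch → wuch.
Attach definiteness indefinite -the → wuchthe.
Apply vowel harmony: wuchthe → wuchtha.

wuchtha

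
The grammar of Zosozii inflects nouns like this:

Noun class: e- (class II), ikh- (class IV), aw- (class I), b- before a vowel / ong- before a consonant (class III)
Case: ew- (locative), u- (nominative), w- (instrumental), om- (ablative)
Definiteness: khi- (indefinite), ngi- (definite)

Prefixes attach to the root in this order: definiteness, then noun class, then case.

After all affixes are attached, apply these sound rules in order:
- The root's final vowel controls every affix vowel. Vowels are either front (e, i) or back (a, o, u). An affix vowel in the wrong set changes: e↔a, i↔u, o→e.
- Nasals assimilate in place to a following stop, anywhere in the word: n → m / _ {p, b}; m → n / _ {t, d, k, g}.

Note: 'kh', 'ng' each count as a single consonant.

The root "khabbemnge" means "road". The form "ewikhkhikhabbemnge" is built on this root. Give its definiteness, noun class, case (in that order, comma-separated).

indefinite, class IV, locative

Segment: ew-ikh-khi-khabbemnge.
definiteness: khi- → indefinite.
noun class: ikh- → class IV.
case: ew- → locative.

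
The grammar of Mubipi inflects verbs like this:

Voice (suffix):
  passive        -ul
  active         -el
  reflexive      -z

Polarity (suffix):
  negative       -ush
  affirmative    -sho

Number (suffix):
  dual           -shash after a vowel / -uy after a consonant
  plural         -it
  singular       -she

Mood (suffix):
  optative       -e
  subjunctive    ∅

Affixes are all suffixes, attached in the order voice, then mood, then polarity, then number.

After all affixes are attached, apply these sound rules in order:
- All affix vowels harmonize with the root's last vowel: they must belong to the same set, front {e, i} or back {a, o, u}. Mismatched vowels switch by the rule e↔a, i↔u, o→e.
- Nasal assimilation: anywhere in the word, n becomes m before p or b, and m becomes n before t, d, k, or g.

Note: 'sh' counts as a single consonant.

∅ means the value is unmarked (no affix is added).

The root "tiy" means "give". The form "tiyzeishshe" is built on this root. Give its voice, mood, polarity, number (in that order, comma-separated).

reflexive, optative, negative, singular

Segment: tiy-z-e-ush-she.
voice: -z → reflexive.
mood: -e → optative.
polarity: -ush → negative.
number: -she → singular.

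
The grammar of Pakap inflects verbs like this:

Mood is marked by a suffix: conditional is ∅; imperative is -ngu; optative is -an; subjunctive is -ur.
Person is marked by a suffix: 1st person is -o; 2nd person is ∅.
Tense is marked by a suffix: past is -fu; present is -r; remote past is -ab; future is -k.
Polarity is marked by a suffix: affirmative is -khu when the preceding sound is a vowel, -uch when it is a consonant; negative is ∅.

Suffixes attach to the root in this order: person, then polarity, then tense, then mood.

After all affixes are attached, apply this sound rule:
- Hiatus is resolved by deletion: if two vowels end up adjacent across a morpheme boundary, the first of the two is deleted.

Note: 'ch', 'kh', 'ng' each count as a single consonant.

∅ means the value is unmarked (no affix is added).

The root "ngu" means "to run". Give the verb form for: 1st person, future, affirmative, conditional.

Attach person 1st person -o → nguo.
Attach polarity affirmative -khu (after vowel 'o') → nguokhu.
Attach tense future -k → nguokhuk.
mood = conditional: zero marking, form stays nguokhuk.
Apply vowel deletion: nguokhuk → ngokhuk.

ngokhuk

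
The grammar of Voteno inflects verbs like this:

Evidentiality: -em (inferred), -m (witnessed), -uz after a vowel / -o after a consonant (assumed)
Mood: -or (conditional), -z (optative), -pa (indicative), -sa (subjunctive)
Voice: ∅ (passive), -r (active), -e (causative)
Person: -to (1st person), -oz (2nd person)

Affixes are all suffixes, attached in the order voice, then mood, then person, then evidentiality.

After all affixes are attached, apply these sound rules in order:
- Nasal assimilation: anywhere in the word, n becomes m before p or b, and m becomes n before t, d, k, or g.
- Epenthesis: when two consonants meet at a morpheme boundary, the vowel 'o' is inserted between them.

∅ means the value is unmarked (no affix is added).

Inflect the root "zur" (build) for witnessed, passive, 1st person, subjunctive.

voice = passive: zero marking, form stays zur.
Attach mood subjunctive -sa → zursa.
Attach person 1st person -to → zursato.
Attach evidentiality witnessed -m → zursatom.
Nasal assimilation: no change.
Apply epenthesis: zursatom → zurosatom.

zurosatom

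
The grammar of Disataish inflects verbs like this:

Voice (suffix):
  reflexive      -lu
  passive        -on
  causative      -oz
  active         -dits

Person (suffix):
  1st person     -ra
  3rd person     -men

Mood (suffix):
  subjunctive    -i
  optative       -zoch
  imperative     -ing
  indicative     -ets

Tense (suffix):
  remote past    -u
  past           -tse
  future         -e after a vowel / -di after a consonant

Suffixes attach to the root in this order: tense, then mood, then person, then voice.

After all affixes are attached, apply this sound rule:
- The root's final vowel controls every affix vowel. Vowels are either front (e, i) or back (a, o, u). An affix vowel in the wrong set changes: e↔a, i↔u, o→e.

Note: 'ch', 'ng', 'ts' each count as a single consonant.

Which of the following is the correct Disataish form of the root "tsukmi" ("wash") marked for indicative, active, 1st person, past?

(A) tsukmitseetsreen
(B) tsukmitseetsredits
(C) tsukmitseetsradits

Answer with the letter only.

Attach tense past -tse → tsukmitse.
Attach mood indicative -ets → tsukmitseets.
Attach person 1st person -ra → tsukmitseetsra.
Attach voice active -dits → tsukmitseetsradits.
Apply vowel harmony: tsukmitseetsradits → tsukmitseetsredits.
So the correct form is tsukmitseetsredits, option (B).
(C) tsukmitseetsradits is wrong: it fails to apply the sound rule(s).
(A) tsukmitseetsreen is wrong: it uses passive instead of active for voice.

B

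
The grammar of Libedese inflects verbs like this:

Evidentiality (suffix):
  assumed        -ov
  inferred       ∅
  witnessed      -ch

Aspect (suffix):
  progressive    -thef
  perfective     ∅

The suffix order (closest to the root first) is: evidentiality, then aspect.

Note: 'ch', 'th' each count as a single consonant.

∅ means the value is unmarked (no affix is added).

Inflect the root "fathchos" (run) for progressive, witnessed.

fathchoschthef

Attach evidentiality witnessed -ch → fathchosch.
Attach aspect progressive -thef → fathchoschthef.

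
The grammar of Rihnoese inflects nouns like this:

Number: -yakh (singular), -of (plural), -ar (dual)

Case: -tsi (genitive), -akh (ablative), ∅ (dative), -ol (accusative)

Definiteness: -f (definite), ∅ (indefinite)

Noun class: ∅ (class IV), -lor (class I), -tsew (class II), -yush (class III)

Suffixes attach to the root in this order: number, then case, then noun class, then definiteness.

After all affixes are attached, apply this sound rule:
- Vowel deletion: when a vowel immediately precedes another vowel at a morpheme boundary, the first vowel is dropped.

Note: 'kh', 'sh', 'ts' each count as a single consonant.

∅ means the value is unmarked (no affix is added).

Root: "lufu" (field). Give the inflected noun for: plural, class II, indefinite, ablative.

Attach number plural -of → lufuof.
Attach case ablative -akh → lufuofakh.
Attach noun class class II -tsew → lufuofakhtsew.
definiteness = indefinite: zero marking, form stays lufuofakhtsew.
Apply vowel deletion: lufuofakhtsew → lufofakhtsew.

lufofakhtsew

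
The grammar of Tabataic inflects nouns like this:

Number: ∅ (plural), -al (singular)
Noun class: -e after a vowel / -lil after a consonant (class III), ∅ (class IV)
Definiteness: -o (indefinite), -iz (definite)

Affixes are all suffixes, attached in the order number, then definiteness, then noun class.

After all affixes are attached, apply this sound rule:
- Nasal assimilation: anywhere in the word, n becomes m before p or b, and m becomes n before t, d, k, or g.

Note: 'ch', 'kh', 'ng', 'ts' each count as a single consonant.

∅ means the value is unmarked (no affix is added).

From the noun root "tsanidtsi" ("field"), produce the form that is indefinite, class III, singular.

tsanidtsialoe

Attach number singular -al → tsanidtsial.
Attach definiteness indefinite -o → tsanidtsialo.
Attach noun class class III -e (after vowel 'o') → tsanidtsialoe.
Nasal assimilation: no change.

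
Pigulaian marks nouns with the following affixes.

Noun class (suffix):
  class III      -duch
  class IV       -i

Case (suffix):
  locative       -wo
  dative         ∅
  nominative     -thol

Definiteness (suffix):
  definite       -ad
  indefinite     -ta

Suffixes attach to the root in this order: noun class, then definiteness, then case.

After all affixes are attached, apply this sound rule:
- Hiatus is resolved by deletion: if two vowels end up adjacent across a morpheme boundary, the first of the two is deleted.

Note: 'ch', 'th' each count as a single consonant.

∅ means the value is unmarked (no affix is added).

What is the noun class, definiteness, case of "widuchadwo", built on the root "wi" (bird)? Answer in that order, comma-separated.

Segment: wi-duch-ad-wo.
noun class: -duch → class III.
definiteness: -ad → definite.
case: -wo → locative.

class III, definite, locative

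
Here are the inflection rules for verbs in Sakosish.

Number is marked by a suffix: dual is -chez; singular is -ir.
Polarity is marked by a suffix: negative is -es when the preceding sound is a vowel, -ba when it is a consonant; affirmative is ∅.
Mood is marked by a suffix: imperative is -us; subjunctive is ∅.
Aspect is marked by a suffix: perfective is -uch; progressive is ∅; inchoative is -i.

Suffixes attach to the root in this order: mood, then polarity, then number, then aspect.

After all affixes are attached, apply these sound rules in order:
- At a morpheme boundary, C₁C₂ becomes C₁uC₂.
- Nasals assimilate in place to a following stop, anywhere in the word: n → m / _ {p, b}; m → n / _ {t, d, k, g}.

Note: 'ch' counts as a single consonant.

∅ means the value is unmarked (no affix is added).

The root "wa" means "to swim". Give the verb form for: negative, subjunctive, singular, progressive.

mood = subjunctive: zero marking, form stays wa.
Attach polarity negative -es (after vowel 'a') → waes.
Attach number singular -ir → waesir.
aspect = progressive: zero marking, form stays waesir.
Epenthesis: no change.
Nasal assimilation: no change.

waesir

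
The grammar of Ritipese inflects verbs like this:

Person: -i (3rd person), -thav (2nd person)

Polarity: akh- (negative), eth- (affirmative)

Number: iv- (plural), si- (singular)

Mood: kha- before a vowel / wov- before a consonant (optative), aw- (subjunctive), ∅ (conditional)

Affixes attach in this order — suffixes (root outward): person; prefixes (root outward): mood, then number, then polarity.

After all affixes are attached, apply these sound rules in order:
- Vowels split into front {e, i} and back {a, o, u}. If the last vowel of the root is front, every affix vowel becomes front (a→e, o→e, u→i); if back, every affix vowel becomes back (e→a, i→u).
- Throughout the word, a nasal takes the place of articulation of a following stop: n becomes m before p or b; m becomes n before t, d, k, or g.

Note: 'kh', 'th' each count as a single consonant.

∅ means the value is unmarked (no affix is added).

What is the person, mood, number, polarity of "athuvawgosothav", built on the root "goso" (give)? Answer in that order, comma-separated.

Segment: eth-iv-aw-goso-thav.
person: -thav → 2nd person.
mood: aw- → subjunctive.
number: iv- → plural.
polarity: eth- → affirmative.

2nd person, subjunctive, plural, affirmative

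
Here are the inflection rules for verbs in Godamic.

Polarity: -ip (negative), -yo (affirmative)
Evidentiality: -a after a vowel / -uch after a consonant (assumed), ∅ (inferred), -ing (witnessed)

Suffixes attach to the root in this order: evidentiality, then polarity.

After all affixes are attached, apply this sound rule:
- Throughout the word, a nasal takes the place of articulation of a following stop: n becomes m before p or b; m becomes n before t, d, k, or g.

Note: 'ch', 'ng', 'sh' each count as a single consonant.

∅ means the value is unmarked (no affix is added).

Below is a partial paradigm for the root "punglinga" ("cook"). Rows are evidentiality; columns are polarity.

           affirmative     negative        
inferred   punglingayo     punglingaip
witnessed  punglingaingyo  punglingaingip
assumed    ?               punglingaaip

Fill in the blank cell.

punglingaayo

Attach evidentiality assumed -a (after vowel 'a') → punglingaa.
Attach polarity affirmative -yo → punglingaayo.
Nasal assimilation: no change.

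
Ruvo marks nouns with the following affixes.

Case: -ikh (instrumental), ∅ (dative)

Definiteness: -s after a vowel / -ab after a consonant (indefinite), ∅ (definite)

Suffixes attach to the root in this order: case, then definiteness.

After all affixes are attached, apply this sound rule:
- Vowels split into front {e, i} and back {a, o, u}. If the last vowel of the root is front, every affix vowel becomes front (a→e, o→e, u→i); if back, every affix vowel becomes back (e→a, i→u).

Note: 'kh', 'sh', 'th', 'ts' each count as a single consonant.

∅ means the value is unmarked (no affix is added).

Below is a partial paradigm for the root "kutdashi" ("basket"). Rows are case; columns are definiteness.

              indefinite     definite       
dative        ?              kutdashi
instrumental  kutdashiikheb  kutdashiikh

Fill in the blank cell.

case = dative: zero marking, form stays kutdashi.
Attach definiteness indefinite -s (after vowel 'i') → kutdashis.
Vowel harmony: no change.

kutdashis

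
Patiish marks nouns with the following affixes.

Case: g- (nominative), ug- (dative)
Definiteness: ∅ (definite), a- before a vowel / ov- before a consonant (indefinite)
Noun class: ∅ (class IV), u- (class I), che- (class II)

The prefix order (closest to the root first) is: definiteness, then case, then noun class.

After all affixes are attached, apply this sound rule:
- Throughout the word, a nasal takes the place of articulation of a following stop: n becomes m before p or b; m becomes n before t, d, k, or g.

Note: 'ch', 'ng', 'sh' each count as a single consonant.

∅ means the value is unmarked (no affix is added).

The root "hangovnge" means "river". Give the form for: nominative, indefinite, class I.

Attach definiteness indefinite ov- (before consonant 'h') → ovhangovnge.
Attach case nominative g- → govhangovnge.
Attach noun class class I u- → ugovhangovnge.
Nasal assimilation: no change.

ugovhangovnge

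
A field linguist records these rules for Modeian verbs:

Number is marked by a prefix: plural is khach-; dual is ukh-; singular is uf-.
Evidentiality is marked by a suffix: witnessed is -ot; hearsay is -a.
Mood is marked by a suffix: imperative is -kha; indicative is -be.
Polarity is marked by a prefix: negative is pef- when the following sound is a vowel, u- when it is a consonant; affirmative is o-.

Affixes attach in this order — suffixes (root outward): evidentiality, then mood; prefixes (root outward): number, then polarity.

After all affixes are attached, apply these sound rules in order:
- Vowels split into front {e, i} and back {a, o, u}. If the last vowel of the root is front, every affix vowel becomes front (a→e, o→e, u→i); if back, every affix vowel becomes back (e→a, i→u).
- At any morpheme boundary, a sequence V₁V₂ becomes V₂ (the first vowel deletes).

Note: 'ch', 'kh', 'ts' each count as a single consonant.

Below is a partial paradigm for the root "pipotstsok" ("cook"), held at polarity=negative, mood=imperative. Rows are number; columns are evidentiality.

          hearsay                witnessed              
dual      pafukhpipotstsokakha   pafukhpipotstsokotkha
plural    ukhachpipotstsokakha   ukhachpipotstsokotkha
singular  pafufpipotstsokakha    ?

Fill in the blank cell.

pafufpipotstsokotkha

Attach number singular uf- → ufpipotstsok.
Attach polarity negative pef- (before vowel 'u') → pefufpipotstsok.
Attach evidentiality witnessed -ot → pefufpipotstsokot.
Attach mood imperative -kha → pefufpipotstsokotkha.
Apply vowel harmony: pefufpipotstsokotkha → pafufpipotstsokotkha.
Vowel deletion: no change.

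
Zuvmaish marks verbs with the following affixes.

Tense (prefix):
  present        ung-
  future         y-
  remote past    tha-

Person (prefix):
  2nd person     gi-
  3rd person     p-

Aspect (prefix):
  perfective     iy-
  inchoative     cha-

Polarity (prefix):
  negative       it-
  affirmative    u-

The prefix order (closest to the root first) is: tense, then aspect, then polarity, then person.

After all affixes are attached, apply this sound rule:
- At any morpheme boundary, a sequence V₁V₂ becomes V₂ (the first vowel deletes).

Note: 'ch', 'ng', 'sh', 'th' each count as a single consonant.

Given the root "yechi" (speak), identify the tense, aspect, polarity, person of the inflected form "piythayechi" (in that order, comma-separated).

Segment: p-u-iy-tha-yechi.
tense: tha- → remote past.
aspect: iy- → perfective.
polarity: u- → affirmative.
person: p- → 3rd person.

remote past, perfective, affirmative, 3rd person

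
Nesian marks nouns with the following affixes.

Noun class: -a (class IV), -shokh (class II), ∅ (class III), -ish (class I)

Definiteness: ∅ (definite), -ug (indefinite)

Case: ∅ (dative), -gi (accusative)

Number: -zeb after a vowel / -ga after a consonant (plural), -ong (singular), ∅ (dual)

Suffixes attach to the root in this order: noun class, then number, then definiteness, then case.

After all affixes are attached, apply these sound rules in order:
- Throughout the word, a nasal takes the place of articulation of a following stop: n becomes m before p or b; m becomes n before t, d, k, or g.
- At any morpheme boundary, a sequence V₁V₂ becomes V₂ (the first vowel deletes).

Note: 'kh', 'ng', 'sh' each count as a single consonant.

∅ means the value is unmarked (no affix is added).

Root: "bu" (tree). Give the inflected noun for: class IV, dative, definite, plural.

Attach noun class class IV -a → bua.
Attach number plural -zeb (after vowel 'a') → buazeb.
definiteness = definite: zero marking, form stays buazeb.
case = dative: zero marking, form stays buazeb.
Nasal assimilation: no change.
Apply vowel deletion: buazeb → bazeb.

bazeb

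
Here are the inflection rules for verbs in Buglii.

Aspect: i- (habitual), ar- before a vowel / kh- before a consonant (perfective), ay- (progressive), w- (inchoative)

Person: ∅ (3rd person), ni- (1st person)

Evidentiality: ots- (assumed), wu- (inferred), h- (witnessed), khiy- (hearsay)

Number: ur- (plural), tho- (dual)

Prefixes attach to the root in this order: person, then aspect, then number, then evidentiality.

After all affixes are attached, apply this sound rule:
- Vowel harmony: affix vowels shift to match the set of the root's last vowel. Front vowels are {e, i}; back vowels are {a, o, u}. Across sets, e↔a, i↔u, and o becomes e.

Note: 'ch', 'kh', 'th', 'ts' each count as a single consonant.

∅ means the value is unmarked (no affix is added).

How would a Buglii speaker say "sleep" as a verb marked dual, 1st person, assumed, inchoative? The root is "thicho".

Attach person 1st person ni- → nithicho.
Attach aspect inchoative w- → wnithicho.
Attach number dual tho- → thownithicho.
Attach evidentiality assumed ots- → otsthownithicho.
Apply vowel harmony: otsthownithicho → otsthownuthicho.

otsthownuthicho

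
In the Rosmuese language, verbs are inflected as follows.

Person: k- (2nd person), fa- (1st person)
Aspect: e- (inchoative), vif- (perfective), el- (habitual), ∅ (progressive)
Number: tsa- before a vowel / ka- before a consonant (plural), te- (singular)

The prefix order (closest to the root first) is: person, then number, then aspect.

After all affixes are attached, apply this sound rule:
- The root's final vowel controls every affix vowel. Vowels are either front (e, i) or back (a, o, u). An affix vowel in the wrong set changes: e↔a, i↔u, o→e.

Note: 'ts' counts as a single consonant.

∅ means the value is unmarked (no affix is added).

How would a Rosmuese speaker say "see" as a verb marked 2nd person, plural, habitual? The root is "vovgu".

alkakvovgu

Attach person 2nd person k- → kvovgu.
Attach number plural ka- (before consonant 'k') → kakvovgu.
Attach aspect habitual el- → elkakvovgu.
Apply vowel harmony: elkakvovgu → alkakvovgu.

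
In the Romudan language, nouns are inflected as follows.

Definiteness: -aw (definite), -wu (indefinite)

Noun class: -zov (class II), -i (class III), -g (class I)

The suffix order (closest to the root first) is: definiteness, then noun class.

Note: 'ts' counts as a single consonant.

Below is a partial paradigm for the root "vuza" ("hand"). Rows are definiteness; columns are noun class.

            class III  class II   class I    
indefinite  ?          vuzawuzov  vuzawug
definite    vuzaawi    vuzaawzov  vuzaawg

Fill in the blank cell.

Attach definiteness indefinite -wu → vuzawu.
Attach noun class class III -i → vuzawui.

vuzawui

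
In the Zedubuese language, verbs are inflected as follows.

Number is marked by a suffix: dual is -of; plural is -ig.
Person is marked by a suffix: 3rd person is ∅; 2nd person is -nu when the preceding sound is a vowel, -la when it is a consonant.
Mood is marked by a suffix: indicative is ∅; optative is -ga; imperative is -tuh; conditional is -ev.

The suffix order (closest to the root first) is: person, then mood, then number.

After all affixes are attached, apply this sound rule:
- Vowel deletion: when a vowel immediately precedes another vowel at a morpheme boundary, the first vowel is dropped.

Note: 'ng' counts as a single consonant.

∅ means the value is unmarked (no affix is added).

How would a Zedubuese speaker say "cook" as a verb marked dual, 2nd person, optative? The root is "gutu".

gutunugof

Attach person 2nd person -nu (after vowel 'u') → gutunu.
Attach mood optative -ga → gutunuga.
Attach number dual -of → gutunugaof.
Apply vowel deletion: gutunugaof → gutunugof.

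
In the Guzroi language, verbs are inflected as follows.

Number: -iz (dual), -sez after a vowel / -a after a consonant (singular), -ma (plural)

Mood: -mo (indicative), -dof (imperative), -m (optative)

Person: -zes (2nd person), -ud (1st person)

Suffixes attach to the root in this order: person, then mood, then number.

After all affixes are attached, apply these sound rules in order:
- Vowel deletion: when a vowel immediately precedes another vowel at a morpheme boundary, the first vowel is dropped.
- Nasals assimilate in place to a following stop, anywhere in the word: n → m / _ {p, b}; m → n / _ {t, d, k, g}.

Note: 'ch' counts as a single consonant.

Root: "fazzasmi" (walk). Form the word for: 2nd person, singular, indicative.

fazzasmizesmosez

Attach person 2nd person -zes → fazzasmizes.
Attach mood indicative -mo → fazzasmizesmo.
Attach number singular -sez (after vowel 'o') → fazzasmizesmosez.
Vowel deletion: no change.
Nasal assimilation: no change.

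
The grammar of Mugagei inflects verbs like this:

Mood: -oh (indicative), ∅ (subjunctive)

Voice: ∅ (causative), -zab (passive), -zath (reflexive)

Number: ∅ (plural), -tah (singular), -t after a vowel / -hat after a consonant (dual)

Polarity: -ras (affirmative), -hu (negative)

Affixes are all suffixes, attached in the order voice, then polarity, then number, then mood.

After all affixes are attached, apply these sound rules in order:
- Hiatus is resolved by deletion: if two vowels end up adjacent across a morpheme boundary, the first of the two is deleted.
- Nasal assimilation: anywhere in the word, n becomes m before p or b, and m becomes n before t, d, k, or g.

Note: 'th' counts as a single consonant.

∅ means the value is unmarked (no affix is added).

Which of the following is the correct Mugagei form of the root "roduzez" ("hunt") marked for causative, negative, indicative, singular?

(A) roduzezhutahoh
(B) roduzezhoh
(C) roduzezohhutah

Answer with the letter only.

voice = causative: zero marking, form stays roduzez.
Attach polarity negative -hu → roduzezhu.
Attach number singular -tah → roduzezhutah.
Attach mood indicative -oh → roduzezhutahoh.
Vowel deletion: no change.
Nasal assimilation: no change.
So the correct form is roduzezhutahoh, option (A).
(B) roduzezhoh is wrong: it uses plural instead of singular for number.
(C) roduzezohhutah is wrong: it has the affixes in the wrong order.

A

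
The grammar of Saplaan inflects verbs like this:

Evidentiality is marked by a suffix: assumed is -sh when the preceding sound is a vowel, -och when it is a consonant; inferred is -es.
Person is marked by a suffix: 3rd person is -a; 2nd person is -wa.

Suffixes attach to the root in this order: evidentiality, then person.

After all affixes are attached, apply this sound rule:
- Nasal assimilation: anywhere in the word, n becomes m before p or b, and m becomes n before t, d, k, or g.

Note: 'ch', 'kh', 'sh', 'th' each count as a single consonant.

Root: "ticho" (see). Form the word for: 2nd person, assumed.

tichoshwa

Attach evidentiality assumed -sh (after vowel 'o') → tichosh.
Attach person 2nd person -wa → tichoshwa.
Nasal assimilation: no change.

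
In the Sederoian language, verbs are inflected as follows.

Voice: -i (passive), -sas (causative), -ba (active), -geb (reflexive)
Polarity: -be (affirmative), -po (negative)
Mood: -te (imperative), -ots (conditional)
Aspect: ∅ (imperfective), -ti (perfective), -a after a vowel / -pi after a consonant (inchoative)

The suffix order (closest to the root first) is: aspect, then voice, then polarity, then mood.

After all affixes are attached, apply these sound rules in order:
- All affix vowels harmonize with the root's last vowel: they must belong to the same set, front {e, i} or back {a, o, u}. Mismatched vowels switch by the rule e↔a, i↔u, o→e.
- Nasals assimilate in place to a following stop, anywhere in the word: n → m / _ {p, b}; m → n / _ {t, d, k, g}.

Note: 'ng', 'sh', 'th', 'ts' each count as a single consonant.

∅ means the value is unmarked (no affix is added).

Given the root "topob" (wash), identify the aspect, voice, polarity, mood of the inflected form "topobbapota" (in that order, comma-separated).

imperfective, active, negative, imperative

Segment: topob-ba-po-te.
aspect: ∅ → imperfective.
voice: -ba → active.
polarity: -po → negative.
mood: -te → imperative.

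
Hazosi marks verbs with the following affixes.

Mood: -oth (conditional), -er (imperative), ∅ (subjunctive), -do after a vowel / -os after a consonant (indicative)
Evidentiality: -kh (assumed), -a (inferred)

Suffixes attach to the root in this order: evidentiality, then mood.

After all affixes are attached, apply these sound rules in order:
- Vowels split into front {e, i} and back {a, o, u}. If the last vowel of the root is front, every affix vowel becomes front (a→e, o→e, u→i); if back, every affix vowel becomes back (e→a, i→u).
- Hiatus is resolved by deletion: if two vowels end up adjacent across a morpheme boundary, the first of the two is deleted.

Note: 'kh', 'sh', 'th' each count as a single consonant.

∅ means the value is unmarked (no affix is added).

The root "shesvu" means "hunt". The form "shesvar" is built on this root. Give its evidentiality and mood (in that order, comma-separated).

inferred, imperative

Segment: shesvu-a-er.
evidentiality: -a → inferred.
mood: -er → imperative.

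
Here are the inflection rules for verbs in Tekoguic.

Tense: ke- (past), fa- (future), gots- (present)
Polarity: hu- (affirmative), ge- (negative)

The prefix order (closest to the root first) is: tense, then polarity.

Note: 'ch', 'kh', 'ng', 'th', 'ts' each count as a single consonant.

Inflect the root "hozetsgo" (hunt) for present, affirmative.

hugotshozetsgo

Attach tense present gots- → gotshozetsgo.
Attach polarity affirmative hu- → hugotshozetsgo.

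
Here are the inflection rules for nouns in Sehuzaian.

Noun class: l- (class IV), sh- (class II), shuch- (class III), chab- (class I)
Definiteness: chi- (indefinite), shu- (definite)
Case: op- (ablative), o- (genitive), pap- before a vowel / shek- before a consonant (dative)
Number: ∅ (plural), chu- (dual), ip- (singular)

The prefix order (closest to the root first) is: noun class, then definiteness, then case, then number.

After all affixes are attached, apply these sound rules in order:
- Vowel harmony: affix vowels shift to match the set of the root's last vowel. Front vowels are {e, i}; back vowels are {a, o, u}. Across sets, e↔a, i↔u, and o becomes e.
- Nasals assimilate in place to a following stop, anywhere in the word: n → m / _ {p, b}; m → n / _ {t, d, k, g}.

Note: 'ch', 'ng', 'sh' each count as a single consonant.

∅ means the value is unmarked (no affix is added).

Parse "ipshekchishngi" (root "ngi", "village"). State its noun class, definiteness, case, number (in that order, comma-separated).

Segment: ip-shek-chi-sh-ngi.
noun class: sh- → class II.
definiteness: chi- → indefinite.
case: pap/shek- → dative.
number: ip- → singular.

class II, indefinite, dative, singular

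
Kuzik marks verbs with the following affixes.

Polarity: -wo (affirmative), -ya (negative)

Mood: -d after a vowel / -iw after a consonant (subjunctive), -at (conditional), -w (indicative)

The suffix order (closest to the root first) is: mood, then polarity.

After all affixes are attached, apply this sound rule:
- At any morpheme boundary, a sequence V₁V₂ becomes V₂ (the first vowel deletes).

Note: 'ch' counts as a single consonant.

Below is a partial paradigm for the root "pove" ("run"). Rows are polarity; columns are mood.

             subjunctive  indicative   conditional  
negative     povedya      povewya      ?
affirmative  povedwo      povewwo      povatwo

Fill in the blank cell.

povatya

Attach mood conditional -at → poveat.
Attach polarity negative -ya → poveatya.
Apply vowel deletion: poveatya → povatya.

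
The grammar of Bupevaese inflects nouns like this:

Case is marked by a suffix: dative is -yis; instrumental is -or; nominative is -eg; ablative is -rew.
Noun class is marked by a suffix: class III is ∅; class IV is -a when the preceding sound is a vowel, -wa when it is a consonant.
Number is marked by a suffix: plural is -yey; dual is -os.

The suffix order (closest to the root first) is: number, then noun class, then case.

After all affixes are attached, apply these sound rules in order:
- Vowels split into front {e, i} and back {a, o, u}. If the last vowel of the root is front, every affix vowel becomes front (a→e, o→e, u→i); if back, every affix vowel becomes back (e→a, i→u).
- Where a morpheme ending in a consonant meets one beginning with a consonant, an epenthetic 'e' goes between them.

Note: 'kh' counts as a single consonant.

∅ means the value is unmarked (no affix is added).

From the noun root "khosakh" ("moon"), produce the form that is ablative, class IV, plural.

Attach number plural -yey → khosakhyey.
Attach noun class class IV -wa (after consonant 'y') → khosakhyeywa.
Attach case ablative -rew → khosakhyeywarew.
Apply vowel harmony: khosakhyeywarew → khosakhyaywaraw.
Apply epenthesis: khosakhyaywaraw → khosakheyayewaraw.

khosakheyayewaraw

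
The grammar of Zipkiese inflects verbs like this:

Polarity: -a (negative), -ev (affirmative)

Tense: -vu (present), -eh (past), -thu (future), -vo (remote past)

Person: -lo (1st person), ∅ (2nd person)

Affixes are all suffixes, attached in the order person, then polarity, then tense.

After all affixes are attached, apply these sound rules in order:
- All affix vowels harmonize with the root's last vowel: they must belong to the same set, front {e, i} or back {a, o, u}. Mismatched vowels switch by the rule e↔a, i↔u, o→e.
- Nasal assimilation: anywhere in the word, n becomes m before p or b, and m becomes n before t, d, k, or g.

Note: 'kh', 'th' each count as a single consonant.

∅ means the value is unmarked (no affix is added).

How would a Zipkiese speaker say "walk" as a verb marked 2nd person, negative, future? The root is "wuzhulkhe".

person = 2nd person: zero marking, form stays wuzhulkhe.
Attach polarity negative -a → wuzhulkhea.
Attach tense future -thu → wuzhulkheathu.
Apply vowel harmony: wuzhulkheathu → wuzhulkheethi.
Nasal assimilation: no change.

wuzhulkheethi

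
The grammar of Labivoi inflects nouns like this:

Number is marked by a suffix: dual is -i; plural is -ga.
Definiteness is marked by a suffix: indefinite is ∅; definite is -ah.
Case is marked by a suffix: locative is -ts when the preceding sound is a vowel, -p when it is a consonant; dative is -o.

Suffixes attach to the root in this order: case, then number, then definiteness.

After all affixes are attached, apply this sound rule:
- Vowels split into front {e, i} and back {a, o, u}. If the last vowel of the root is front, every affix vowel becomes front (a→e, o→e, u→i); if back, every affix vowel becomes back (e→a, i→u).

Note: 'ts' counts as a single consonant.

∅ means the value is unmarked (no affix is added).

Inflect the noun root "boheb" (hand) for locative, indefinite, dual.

bohebpi

Attach case locative -p (after consonant 'b') → bohebp.
Attach number dual -i → bohebpi.
definiteness = indefinite: zero marking, form stays bohebpi.
Vowel harmony: no change.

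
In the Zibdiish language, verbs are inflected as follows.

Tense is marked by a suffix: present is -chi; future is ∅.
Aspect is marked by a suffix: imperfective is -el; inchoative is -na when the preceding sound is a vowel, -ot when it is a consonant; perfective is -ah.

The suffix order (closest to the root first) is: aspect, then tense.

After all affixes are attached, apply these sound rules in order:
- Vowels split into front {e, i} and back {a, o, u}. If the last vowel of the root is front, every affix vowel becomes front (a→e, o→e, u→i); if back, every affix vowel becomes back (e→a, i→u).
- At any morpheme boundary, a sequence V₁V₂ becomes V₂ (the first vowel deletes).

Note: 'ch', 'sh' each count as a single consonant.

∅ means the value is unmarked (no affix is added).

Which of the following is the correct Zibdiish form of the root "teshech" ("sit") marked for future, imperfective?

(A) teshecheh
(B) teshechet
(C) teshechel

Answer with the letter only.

Attach aspect imperfective -el → teshechel.
tense = future: zero marking, form stays teshechel.
Vowel harmony: no change.
Vowel deletion: no change.
So the correct form is teshechel, option (C).
(B) teshechet is wrong: it uses inchoative instead of imperfective for aspect.
(A) teshecheh is wrong: it uses perfective instead of imperfective for aspect.

C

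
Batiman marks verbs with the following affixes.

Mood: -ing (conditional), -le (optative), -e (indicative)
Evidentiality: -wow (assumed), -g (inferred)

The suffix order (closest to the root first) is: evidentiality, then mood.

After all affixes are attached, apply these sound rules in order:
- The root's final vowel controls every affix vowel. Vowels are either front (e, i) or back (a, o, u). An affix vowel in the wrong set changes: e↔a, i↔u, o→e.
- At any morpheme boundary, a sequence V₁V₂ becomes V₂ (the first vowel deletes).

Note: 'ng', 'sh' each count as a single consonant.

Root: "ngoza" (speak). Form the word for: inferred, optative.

ngozagla

Attach evidentiality inferred -g → ngozag.
Attach mood optative -le → ngozagle.
Apply vowel harmony: ngozagle → ngozagla.
Vowel deletion: no change.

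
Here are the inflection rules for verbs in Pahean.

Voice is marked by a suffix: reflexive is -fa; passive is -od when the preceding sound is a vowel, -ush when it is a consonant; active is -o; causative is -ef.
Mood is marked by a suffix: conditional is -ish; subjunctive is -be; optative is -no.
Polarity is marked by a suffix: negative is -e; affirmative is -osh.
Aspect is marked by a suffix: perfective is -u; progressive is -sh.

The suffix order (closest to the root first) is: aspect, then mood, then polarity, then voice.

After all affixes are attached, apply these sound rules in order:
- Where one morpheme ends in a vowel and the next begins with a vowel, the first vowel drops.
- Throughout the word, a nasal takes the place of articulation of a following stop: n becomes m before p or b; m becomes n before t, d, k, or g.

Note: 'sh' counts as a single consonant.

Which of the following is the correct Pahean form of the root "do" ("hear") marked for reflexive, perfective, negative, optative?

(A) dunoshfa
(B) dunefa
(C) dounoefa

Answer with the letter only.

Attach aspect perfective -u → dou.
Attach mood optative -no → douno.
Attach polarity negative -e → dounoe.
Attach voice reflexive -fa → dounoefa.
Apply vowel deletion: dounoefa → dunefa.
Nasal assimilation: no change.
So the correct form is dunefa, option (B).
(A) dunoshfa is wrong: it uses affirmative instead of negative for polarity.
(C) dounoefa is wrong: it fails to apply the sound rule(s).

B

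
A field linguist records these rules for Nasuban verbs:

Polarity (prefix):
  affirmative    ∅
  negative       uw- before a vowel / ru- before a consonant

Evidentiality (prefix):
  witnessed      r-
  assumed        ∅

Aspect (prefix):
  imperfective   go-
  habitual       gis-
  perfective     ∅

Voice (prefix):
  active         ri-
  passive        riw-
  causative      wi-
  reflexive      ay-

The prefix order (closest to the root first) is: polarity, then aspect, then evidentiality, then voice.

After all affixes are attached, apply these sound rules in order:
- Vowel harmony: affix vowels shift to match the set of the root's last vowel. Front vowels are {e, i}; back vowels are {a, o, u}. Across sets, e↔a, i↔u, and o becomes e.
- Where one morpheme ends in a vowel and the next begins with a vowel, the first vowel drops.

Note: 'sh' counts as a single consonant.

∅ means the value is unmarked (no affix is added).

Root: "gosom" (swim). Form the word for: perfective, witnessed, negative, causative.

wurrugosom

Attach polarity negative ru- (before consonant 'g') → rugosom.
aspect = perfective: zero marking, form stays rugosom.
Attach evidentiality witnessed r- → rrugosom.
Attach voice causative wi- → wirrugosom.
Apply vowel harmony: wirrugosom → wurrugosom.
Vowel deletion: no change.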